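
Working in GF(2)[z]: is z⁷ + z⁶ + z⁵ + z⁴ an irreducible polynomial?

No

Write f(z) = z⁷ + z⁶ + z⁵ + z⁴.
Check for roots in GF(2): f(0) = 0 → root; f(1) = 0 → root.
f(0) = 0, so (z) divides f(z); f is reducible.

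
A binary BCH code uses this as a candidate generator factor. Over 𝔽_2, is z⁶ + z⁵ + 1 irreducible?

Yes

Write f(z) = z⁶ + z⁵ + 1.
Check for roots in 𝔽_2: f(0) = 1; f(1) = 1.
No roots, so no linear factors.
Monic irreducibles of degree 2 over GF(2): z² + z + 1.
None of them divide f (all give nonzero remainder).
Monic irreducibles of degree 3 over GF(2): z³ + z + 1, z³ + z² + 1.
None of them divide f (all give nonzero remainder).
No irreducible factor of degree ≤ 3 exists, so f is irreducible over GF(2).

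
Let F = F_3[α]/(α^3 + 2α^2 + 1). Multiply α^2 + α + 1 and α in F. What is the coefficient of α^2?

2

Multiply in F_3[α]: (α^2 + α + 1)·(α) = α^3 + α^2 + α.
Reduce using α^3 ≡ α^2 + 2 (mod α^3 + 2α^2 + 1).
Reduced: 2α^2 + α + 2.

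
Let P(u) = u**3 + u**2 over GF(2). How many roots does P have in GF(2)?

2

Evaluate at each of the 2 elements of GF(2):
P(0) = 0 → root; P(1) = 0 → root.
Roots: {0, 1}.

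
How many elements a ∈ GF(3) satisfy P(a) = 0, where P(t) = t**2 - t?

Evaluate at each of the 3 elements of GF(3):
P(0) = 0 → root; P(1) = 0 → root; P(2) = 2.
Roots: {0, 1}.

2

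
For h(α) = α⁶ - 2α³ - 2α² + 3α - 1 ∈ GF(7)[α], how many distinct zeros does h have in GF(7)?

Evaluate at each of the 7 elements of GF(7):
h(0) = 6; h(1) = 6; h(2) = 3; h(3) = 0 → root; h(4) = 6; h(5) = 2; h(6) = 4.
Roots: {3}.

1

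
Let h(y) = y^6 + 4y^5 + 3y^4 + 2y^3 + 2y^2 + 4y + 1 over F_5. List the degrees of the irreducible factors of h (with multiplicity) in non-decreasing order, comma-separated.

2, 2, 2

Roots in F_5: h(0) = 1; h(1) = 2; h(2) = 3; h(3) = 4; h(4) = 2.
Complete factorization: h(y) = (y^2 + 2y + 4)·(y^2 + y + 2)^2.
Factor degrees with multiplicity: 2 + 2 + 2 = 6.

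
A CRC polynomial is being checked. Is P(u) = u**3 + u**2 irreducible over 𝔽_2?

Check for roots in 𝔽_2: P(0) = 0 → root; P(1) = 0 → root.
P(0) = 0, so (u) divides P(u); P is reducible.

No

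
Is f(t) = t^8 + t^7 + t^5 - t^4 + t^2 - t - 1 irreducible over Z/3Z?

Yes

Check for roots in Z/3Z: f(0) = 2; f(1) = 1; f(2) = 2.
No roots, so no linear factors.
Monic irreducibles of degree 2 over GF(3): t^2 + 1, t^2 + t - 1, t^2 - t - 1.
None of them divide f (all give nonzero remainder).
Degree-3 irreducible divisors: test the 8 monic irreducibles of degree 3 over GF(3).
None of them divide f (all give nonzero remainder).
Degree-4 irreducible divisors: test the 18 monic irreducibles of degree 4 over GF(3).
None of them divide f (all give nonzero remainder).
No irreducible factor of degree ≤ 4 exists, so f is irreducible over GF(3).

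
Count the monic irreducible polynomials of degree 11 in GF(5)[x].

The number of monic irreducibles of degree 11 over GF(5) is (1/11)·Σ_{d∣11} μ(11/d) 5^d.
Divisors of 11: 1, 11; μ(11/d) for each: -1, 1.
Σ = − 5^1 + 5^11 = 48828120.
N = 48828120/11 = 4438920.

4438920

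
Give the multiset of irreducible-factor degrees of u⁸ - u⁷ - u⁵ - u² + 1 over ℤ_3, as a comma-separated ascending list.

1, 1, 2, 4

Write f(u) = u⁸ - u⁷ - u⁵ - u² + 1.
Roots in ℤ_3: f(0) = 1; f(1) = 2; f(2) = 0 → root.
Linear factors from roots: (u + 1).
Complete factorization: f(u) = (u + 1)^2·(u² + 1)·(u⁴ + u² + u + 1).
Factor degrees with multiplicity: 1 + 1 + 2 + 4 = 8.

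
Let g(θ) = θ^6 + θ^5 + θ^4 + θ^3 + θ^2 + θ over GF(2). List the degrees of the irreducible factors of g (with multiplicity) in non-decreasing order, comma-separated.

1, 1, 2, 2

Roots in GF(2): g(0) = 0 → root; g(1) = 0 → root.
Linear factors from roots: (θ), (θ + 1).
Complete factorization: g(θ) = (θ)·(θ + 1)·(θ^2 + θ + 1)^2.
Factor degrees with multiplicity: 1 + 1 + 2 + 2 = 6.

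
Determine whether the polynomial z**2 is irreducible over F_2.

Write m(z) = z**2.
Check for roots in F_2: m(0) = 0 → root; m(1) = 1.
m(0) = 0, so (z) divides m(z); m is reducible.

No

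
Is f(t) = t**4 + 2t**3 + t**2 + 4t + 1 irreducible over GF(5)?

No

Check for roots in GF(5): f(0) = 1; f(1) = 4; f(2) = 0 → root; f(3) = 2; f(4) = 2.
f(2) = 0, so (t − 2) divides f(t); f is reducible.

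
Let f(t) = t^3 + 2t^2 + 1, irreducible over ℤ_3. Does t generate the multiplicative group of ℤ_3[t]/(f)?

Yes

|GF(3^3)^×| = 3^3 − 1 = 26. Prime factorization: 26 = 2·13.
f is primitive ⇔ t has order 26 in GF(3)[t]/(f), i.e. t^(26/q) ≠ 1 for each prime q | 26.
t^(13) mod f = 2.
t^(2) mod f = t^2.
None equal 1, so t has full order 26; f is primitive.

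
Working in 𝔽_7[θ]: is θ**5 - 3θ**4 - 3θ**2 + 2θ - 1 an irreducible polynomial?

Yes

Write h(θ) = θ**5 - 3θ**4 - 3θ**2 + 2θ - 1.
Check for roots in 𝔽_7: h(0) = 6; h(1) = 3; h(2) = 3; h(3) = 6; h(4) = 5; h(5) = 1; h(6) = 4.
No roots, so no linear factors.
Degree-2 irreducible divisors: test the 21 monic irreducibles of degree 2 over GF(7).
None of them divide h (all give nonzero remainder).
No irreducible factor of degree ≤ 2 exists, so h is irreducible over GF(7).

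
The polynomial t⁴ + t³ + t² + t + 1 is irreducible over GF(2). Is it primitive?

No

Write f(t) = t⁴ + t³ + t² + t + 1.
|GF(2^4)^×| = 2^4 − 1 = 15. Prime factorization: 15 = 3·5.
f is primitive ⇔ t has order 15 in GF(2)[t]/(f), i.e. t^(15/q) ≠ 1 for each prime q | 15.
t^(5) mod f = 1
t^(3) mod f = t³.
Since t^(5) = 1, the order of t divides 5 < 15; not primitive.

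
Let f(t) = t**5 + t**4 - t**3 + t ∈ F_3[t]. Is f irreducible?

Check for roots in F_3: f(0) = 0 → root; f(1) = 2; f(2) = 0 → root.
f(0) = 0, so (t) divides f(t); f is reducible.

No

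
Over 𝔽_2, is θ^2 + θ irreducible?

No

Write g(θ) = θ^2 + θ.
Check for roots in 𝔽_2: g(0) = 0 → root; g(1) = 0 → root.
g(0) = 0, so (θ) divides g(θ); g is reducible.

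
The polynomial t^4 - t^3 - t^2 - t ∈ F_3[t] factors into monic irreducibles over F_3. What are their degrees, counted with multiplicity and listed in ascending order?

1, 3

Write h(t) = t^4 - t^3 - t^2 - t.
Roots in F_3: h(0) = 0 → root; h(1) = 1; h(2) = 2.
Linear factors from roots: (t).
Complete factorization: h(t) = (t)·(t^3 - t^2 - t - 1).
Factor degrees with multiplicity: 1 + 3 = 4.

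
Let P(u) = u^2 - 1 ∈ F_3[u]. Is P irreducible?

Check for roots in F_3: P(0) = 2; P(1) = 0 → root; P(2) = 0 → root.
P(1) = 0, so (u − 1) divides P(u); P is reducible.

No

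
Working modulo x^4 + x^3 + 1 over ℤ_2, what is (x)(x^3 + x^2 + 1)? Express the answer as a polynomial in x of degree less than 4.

x + 1

Multiply in ℤ_2[x]: (x)·(x^3 + x^2 + 1) = x^4 + x^3 + x.
Reduce using x^4 ≡ x^3 + 1 (mod x^4 + x^3 + 1).
Reduced: x + 1.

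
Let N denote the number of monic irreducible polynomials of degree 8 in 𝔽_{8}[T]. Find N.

By the necklace-counting formula, N_8(8) = (1/8) Σ_{d|8} μ(8/d)·8^d.
Divisors of 8: 1, 2, 4, 8; μ(8/d) for each: 0, 0, -1, 1.
Σ = − 8^4 + 8^8 = 16773120.
N = 16773120/8 = 2096640.

2096640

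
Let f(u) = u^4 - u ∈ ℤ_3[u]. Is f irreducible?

Check for roots in ℤ_3: f(0) = 0 → root; f(1) = 0 → root; f(2) = 2.
f(0) = 0, so (u) divides f(u); f is reducible.

No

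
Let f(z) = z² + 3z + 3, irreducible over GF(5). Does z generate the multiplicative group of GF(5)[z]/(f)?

Yes

|GF(5^2)^×| = 5^2 − 1 = 24. Prime factorization: 24 = 2^3·3.
f is primitive ⇔ z has order 24 in GF(5)[z]/(f), i.e. z^(24/q) ≠ 1 for each prime q | 24.
z^(12) mod f = 4.
z^(8) mod f = z + 1.
None equal 1, so z has full order 24; f is primitive.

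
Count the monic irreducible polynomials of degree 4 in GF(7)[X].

Gauss's count: N_{7}(4) = (1/4) Σ_{d|4} μ(4/d)·7^d.
Divisors of 4: 1, 2, 4; μ(4/d) for each: 0, -1, 1.
Σ = − 7^2 + 7^4 = 2352.
N = 2352/4 = 588.

588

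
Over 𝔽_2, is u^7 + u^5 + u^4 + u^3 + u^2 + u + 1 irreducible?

Yes

Write m(u) = u^7 + u^5 + u^4 + u^3 + u^2 + u + 1.
Check for roots in 𝔽_2: m(0) = 1; m(1) = 1.
No roots, so no linear factors.
Monic irreducibles of degree 2 over GF(2): u^2 + u + 1.
None of them divide m (all give nonzero remainder).
Monic irreducibles of degree 3 over GF(2): u^3 + u + 1, u^3 + u^2 + 1.
None of them divide m (all give nonzero remainder).
No irreducible factor of degree ≤ 3 exists, so m is irreducible over GF(2).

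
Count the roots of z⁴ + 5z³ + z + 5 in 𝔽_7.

4

Write f(z) = z⁴ + 5z³ + z + 5.
Evaluate at each of the 7 elements of 𝔽_7:
f(0) = 5; f(1) = 5; f(2) = 0 → root; f(3) = 0 → root; f(4) = 4; f(5) = 0 → root; f(6) = 0 → root.
Roots: {2, 3, 5, 6}.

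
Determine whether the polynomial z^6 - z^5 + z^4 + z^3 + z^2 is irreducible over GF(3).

No

Write P(z) = z^6 - z^5 + z^4 + z^3 + z^2.
Check for roots in GF(3): P(0) = 0 → root; P(1) = 0 → root; P(2) = 0 → root.
P(0) = 0, so (z) divides P(z); P is reducible.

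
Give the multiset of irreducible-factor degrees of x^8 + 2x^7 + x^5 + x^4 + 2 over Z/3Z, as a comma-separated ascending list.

Write h(x) = x^8 + 2x^7 + x^5 + x^4 + 2.
Roots in Z/3Z: h(0) = 2; h(1) = 1; h(2) = 1.
Complete factorization: h(x) = (x^8 + 2x^7 + x^5 + x^4 + 2).
Factor degrees with multiplicity: 8 = 8.

8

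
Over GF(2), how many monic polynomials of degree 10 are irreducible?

99

By the necklace-counting formula, N_2(10) = (1/10) Σ_{d|10} μ(10/d)·2^d.
Divisors of 10: 1, 2, 5, 10; μ(10/d) for each: 1, -1, -1, 1.
Σ = 2^1 − 2^2 − 2^5 + 2^10 = 990.
N = 990/10 = 99.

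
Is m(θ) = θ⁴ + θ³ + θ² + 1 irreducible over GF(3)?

Yes

Check for roots in GF(3): m(0) = 1; m(1) = 1; m(2) = 2.
No roots, so no linear factors.
Monic irreducibles of degree 2 over GF(3): θ² + 1, θ² + θ + 2, θ² + 2θ + 2.
None of them divide m (all give nonzero remainder).
No irreducible factor of degree ≤ 2 exists, so m is irreducible over GF(3).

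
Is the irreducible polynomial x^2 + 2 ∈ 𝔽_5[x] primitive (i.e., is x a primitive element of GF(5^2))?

No

Write f(x) = x^2 + 2.
|GF(5^2)^×| = 5^2 − 1 = 24. Prime factorization: 24 = 2^3·3.
f is primitive ⇔ x has order 24 in GF(5)[x]/(f), i.e. x^(24/q) ≠ 1 for each prime q | 24.
x^(12) mod f = 4.
x^(8) mod f = 1
Since x^(8) = 1, the order of x divides 8 < 24; not primitive.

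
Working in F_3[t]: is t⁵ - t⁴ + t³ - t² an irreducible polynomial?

Write m(t) = t⁵ - t⁴ + t³ - t².
Check for roots in F_3: m(0) = 0 → root; m(1) = 0 → root; m(2) = 2.
m(0) = 0, so (t) divides m(t); m is reducible.

No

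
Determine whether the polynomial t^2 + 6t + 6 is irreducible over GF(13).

Write g(t) = t^2 + 6t + 6.
Check each element of GF(13) for a root: g(0)=6, g(1)=0, g(2)=9, g(3)=7, g(4)=7, g(5)=9, g(6)=0, g(7)=6, g(8)=1, g(9)=11, g(10)=10, g(11)=11, g(12)=1.
g(1) = 0, so (t − 1) divides g(t); g is reducible.

No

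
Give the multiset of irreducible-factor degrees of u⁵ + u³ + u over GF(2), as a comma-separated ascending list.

1, 2, 2

Write g(u) = u⁵ + u³ + u.
Roots in GF(2): g(0) = 0 → root; g(1) = 1.
Linear factors from roots: (u).
Complete factorization: g(u) = (u)·(u² + u + 1)^2.
Factor degrees with multiplicity: 1 + 2 + 2 = 5.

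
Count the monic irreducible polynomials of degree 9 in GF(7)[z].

x^(7^9) − x is the product of all monic irreducibles of degree dividing 9; Möbius inversion gives N = (1/9) Σ μ(9/d)·7^d.
Divisors of 9: 1, 3, 9; μ(9/d) for each: 0, -1, 1.
Σ = − 7^3 + 7^9 = 40353264.
N = 40353264/9 = 4483696.

4483696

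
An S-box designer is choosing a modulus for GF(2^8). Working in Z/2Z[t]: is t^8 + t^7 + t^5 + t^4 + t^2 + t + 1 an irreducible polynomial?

No

Write g(t) = t^8 + t^7 + t^5 + t^4 + t^2 + t + 1.
Check for roots in Z/2Z: g(0) = 1; g(1) = 1.
No roots, so no linear factors.
Monic irreducibles of degree 2 over GF(2): t^2 + t + 1.
t^2 + t + 1 divides g: g(t) = (t^2 + t + 1)·(t^6 + t^4 + 1).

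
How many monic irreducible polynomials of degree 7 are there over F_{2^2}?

By the necklace-counting formula, N_4(7) = (1/7) Σ_{d|7} μ(7/d)·4^d.
Divisors of 7: 1, 7; μ(7/d) for each: -1, 1.
Σ = − 4^1 + 4^7 = 16380.
N = 16380/7 = 2340.

2340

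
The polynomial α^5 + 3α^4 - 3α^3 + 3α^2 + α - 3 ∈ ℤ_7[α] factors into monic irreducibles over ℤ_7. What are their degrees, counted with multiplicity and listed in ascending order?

Write h(α) = α^5 + 3α^4 - 3α^3 + 3α^2 + α - 3.
Complete factorization: h(α) = (α^5 + 3α^4 - 3α^3 + 3α^2 + α - 3).
Factor degrees with multiplicity: 5 = 5.

5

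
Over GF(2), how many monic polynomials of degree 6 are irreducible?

9

The number of monic irreducibles of degree 6 over GF(2) is (1/6)·Σ_{d∣6} μ(6/d) 2^d.
Divisors of 6: 1, 2, 3, 6; μ(6/d) for each: 1, -1, -1, 1.
Σ = 2^1 − 2^2 − 2^3 + 2^6 = 54.
N = 54/6 = 9.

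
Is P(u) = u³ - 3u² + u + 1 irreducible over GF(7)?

Check for roots in GF(7): P(0) = 1; P(1) = 0 → root; P(2) = 6; P(3) = 4; P(4) = 0 → root; P(5) = 0 → root; P(6) = 3.
P(1) = 0, so (u − 1) divides P(u); P is reducible.

No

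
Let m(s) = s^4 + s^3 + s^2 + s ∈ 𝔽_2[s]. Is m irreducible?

No

Check for roots in 𝔽_2: m(0) = 0 → root; m(1) = 0 → root.
m(0) = 0, so (s) divides m(s); m is reducible.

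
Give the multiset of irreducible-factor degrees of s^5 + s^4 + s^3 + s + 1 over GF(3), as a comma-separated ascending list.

5

Write f(s) = s^5 + s^4 + s^3 + s + 1.
Roots in GF(3): f(0) = 1; f(1) = 2; f(2) = 2.
Complete factorization: f(s) = (s^5 + s^4 + s^3 + s + 1).
Factor degrees with multiplicity: 5 = 5.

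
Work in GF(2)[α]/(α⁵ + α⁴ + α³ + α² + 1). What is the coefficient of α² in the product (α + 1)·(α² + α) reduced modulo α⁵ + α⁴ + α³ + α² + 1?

Multiply in GF(2)[α]: (α + 1)·(α² + α) = α³ + α.
Reduced: α³ + α.

0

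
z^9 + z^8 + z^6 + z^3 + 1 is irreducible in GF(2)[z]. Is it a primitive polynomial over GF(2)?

Write f(z) = z^9 + z^8 + z^6 + z^3 + 1.
|GF(2^9)^×| = 2^9 − 1 = 511. Prime factorization: 511 = 7·73.
f is primitive ⇔ z has order 511 in GF(2)[z]/(f), i.e. z^(511/q) ≠ 1 for each prime q | 511.
z^(73) mod f = 1
z^(7) mod f = z^7.
Since z^(73) = 1, the order of z divides 73 < 511; not primitive.

No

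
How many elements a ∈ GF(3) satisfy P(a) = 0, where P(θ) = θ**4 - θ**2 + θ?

1

Evaluate at each of the 3 elements of GF(3):
P(0) = 0 → root; P(1) = 1; P(2) = 2.
Roots: {0}.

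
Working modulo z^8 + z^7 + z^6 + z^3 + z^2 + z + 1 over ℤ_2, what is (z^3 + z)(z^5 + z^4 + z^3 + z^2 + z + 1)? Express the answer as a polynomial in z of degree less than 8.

Multiply in ℤ_2[z]: (z^3 + z)·(z^5 + z^4 + z^3 + z^2 + z + 1) = z^8 + z^7 + z^2 + z.
Reduce using z^8 ≡ z^7 + z^6 + z^3 + z^2 + z + 1 (mod z^8 + z^7 + z^6 + z^3 + z^2 + z + 1).
Reduced: z^6 + z^3 + 1.

z^6 + z^3 + 1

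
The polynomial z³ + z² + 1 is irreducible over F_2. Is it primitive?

Write f(z) = z³ + z² + 1.
|GF(2^3)^×| = 2^3 − 1 = 7. Prime factorization: 7 = 7.
f is primitive ⇔ z has order 7 in GF(2)[z]/(f), i.e. z^(7/q) ≠ 1 for each prime q | 7.
z^(1) mod f = z.
None equal 1, so z has full order 7; f is primitive.

Yes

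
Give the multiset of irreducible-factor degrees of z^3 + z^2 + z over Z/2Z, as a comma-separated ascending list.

Write h(z) = z^3 + z^2 + z.
Roots in Z/2Z: h(0) = 0 → root; h(1) = 1.
Linear factors from roots: (z).
Complete factorization: h(z) = (z)·(z^2 + z + 1).
Factor degrees with multiplicity: 1 + 2 = 3.

1, 2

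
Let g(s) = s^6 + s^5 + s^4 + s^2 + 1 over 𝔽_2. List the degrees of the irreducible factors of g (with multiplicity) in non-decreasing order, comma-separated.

6

Roots in 𝔽_2: g(0) = 1; g(1) = 1.
Complete factorization: g(s) = (s^6 + s^5 + s^4 + s^2 + 1).
Factor degrees with multiplicity: 6 = 6.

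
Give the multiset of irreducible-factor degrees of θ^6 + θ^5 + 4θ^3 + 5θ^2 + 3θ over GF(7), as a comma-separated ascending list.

Write g(θ) = θ^6 + θ^5 + 4θ^3 + 5θ^2 + 3θ.
Linear factors from roots: (θ), (θ + 6), (θ + 5), (θ + 4), (θ + 2).
Complete factorization: g(θ) = (θ)·(θ + 2)·(θ + 4)·(θ + 6)·(θ + 5)^2.
Factor degrees with multiplicity: 1 + 1 + 1 + 1 + 1 + 1 = 6.

1, 1, 1, 1, 1, 1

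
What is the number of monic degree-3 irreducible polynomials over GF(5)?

By the necklace-counting formula, N_5(3) = (1/3) Σ_{d|3} μ(3/d)·5^d.
Divisors of 3: 1, 3; μ(3/d) for each: -1, 1.
Σ = − 5^1 + 5^3 = 120.
N = 120/3 = 40.

40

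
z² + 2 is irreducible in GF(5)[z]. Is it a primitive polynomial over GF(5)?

Write f(z) = z² + 2.
|GF(5^2)^×| = 5^2 − 1 = 24. Prime factorization: 24 = 2^3·3.
f is primitive ⇔ z has order 24 in GF(5)[z]/(f), i.e. z^(24/q) ≠ 1 for each prime q | 24.
z^(12) mod f = 4.
z^(8) mod f = 1
Since z^(8) = 1, the order of z divides 8 < 24; not primitive.

No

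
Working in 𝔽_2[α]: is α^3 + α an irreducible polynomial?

No

Write g(α) = α^3 + α.
Check for roots in 𝔽_2: g(0) = 0 → root; g(1) = 0 → root.
g(0) = 0, so (α) divides g(α); g is reducible.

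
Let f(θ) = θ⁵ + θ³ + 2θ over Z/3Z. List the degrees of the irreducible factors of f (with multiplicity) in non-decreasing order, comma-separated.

1, 4

Roots in Z/3Z: f(0) = 0 → root; f(1) = 1; f(2) = 2.
Linear factors from roots: (θ).
Complete factorization: f(θ) = (θ)·(θ⁴ + θ² + 2).
Factor degrees with multiplicity: 1 + 4 = 5.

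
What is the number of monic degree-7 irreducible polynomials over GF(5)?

11160

Gauss's count: N_{5}(7) = (1/7) Σ_{d|7} μ(7/d)·5^d.
Divisors of 7: 1, 7; μ(7/d) for each: -1, 1.
Σ = − 5^1 + 5^7 = 78120.
N = 78120/7 = 11160.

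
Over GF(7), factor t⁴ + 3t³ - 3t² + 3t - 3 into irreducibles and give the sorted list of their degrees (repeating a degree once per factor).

Write f(t) = t⁴ + 3t³ - 3t² + 3t - 3.
Complete factorization: f(t) = (t⁴ + 3t³ - 3t² + 3t - 3).
Factor degrees with multiplicity: 4 = 4.

4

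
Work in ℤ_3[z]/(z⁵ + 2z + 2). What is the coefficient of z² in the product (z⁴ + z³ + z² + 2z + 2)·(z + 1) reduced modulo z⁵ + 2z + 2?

0

Multiply in ℤ_3[z]: (z⁴ + z³ + z² + 2z + 2)·(z + 1) = z⁵ + 2z⁴ + 2z³ + z + 2.
Reduce using z⁵ ≡ z + 1 (mod z⁵ + 2z + 2).
Reduced: 2z⁴ + 2z³ + 2z.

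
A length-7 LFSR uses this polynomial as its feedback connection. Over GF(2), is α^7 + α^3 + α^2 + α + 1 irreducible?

Yes

Write P(α) = α^7 + α^3 + α^2 + α + 1.
Check for roots in GF(2): P(0) = 1; P(1) = 1.
No roots, so no linear factors.
Monic irreducibles of degree 2 over GF(2): α^2 + α + 1.
None of them divide P (all give nonzero remainder).
Monic irreducibles of degree 3 over GF(2): α^3 + α + 1, α^3 + α^2 + 1.
None of them divide P (all give nonzero remainder).
No irreducible factor of degree ≤ 3 exists, so P is irreducible over GF(2).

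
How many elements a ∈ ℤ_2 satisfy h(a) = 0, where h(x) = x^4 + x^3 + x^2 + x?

2

Evaluate at each of the 2 elements of ℤ_2:
h(0) = 0 → root; h(1) = 0 → root.
Roots: {0, 1}.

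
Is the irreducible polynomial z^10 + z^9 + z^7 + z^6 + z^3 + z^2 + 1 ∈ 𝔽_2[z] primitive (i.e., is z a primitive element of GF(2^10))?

Write f(z) = z^10 + z^9 + z^7 + z^6 + z^3 + z^2 + 1.
|GF(2^10)^×| = 2^10 − 1 = 1023. Prime factorization: 1023 = 3·11·31.
f is primitive ⇔ z has order 1023 in GF(2)[z]/(f), i.e. z^(1023/q) ≠ 1 for each prime q | 1023.
z^(341) mod f = 1
z^(93) mod f = z^8 + z^7 + z^6 + z^5 + z^4 + z^2 + z + 1.
z^(33) mod f = z^9 + z^5 + z^3 + z + 1.
Since z^(341) = 1, the order of z divides 341 < 1023; not primitive.

No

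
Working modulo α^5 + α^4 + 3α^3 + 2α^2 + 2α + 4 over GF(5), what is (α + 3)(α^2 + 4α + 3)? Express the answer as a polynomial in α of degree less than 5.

α^3 + 2α^2 + 4

Multiply in GF(5)[α]: (α + 3)·(α^2 + 4α + 3) = α^3 + 2α^2 + 4.
Reduced: α^3 + 2α^2 + 4.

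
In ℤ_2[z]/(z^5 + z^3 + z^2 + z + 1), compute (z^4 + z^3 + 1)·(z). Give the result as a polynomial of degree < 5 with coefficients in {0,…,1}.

z^4 + z^3 + z^2 + 1

Multiply in ℤ_2[z]: (z^4 + z^3 + 1)·(z) = z^5 + z^4 + z.
Reduce using z^5 ≡ z^3 + z^2 + z + 1 (mod z^5 + z^3 + z^2 + z + 1).
Reduced: z^4 + z^3 + z^2 + 1.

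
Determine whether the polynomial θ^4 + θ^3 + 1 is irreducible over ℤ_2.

Yes

Write P(θ) = θ^4 + θ^3 + 1.
Check for roots in ℤ_2: P(0) = 1; P(1) = 1.
No roots, so no linear factors.
Monic irreducibles of degree 2 over GF(2): θ^2 + θ + 1.
None of them divide P (all give nonzero remainder).
No irreducible factor of degree ≤ 2 exists, so P is irreducible over GF(2).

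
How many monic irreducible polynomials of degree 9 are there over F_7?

By the necklace-counting formula, N_7(9) = (1/9) Σ_{d|9} μ(9/d)·7^d.
Divisors of 9: 1, 3, 9; μ(9/d) for each: 0, -1, 1.
Σ = − 7^3 + 7^9 = 40353264.
N = 40353264/9 = 4483696.

4483696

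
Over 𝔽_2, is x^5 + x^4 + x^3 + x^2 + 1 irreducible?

Write h(x) = x^5 + x^4 + x^3 + x^2 + 1.
Check for roots in 𝔽_2: h(0) = 1; h(1) = 1.
No roots, so no linear factors.
Monic irreducibles of degree 2 over GF(2): x^2 + x + 1.
None of them divide h (all give nonzero remainder).
No irreducible factor of degree ≤ 2 exists, so h is irreducible over GF(2).

Yes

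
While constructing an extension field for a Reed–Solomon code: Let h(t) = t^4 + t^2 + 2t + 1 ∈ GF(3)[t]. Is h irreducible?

Check for roots in GF(3): h(0) = 1; h(1) = 2; h(2) = 1.
No roots, so no linear factors.
Monic irreducibles of degree 2 over GF(3): t^2 + 1, t^2 + t + 2, t^2 + 2t + 2.
None of them divide h (all give nonzero remainder).
No irreducible factor of degree ≤ 2 exists, so h is irreducible over GF(3).

Yes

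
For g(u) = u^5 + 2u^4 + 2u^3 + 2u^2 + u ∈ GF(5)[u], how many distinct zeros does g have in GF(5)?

4

Evaluate at each of the 5 elements of GF(5):
g(0) = 0 → root; g(1) = 3; g(2) = 0 → root; g(3) = 0 → root; g(4) = 0 → root.
Roots: {0, 2, 3, 4}.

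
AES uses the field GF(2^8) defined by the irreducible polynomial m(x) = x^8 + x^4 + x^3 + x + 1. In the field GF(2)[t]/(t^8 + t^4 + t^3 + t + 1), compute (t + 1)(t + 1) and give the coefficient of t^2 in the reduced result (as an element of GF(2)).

Multiply in GF(2)[t]: (t + 1)·(t + 1) = t^2 + 1.
Reduced: t^2 + 1.

1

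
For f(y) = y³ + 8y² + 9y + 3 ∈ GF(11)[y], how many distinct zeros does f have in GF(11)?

2

Evaluate at each of the 11 elements of GF(11):
f(0) = 3; f(1) = 10; f(2) = 6; f(3) = 8; f(4) = 0 → root; f(5) = 10; f(6) = 0 → root; f(7) = 9; f(8) = 10; f(9) = 9; f(10) = 1.
Roots: {4, 6}.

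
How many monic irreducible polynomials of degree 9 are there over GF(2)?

Gauss's count: N_{2}(9) = (1/9) Σ_{d|9} μ(9/d)·2^d.
Divisors of 9: 1, 3, 9; μ(9/d) for each: 0, -1, 1.
Σ = − 2^3 + 2^9 = 504.
N = 504/9 = 56.

56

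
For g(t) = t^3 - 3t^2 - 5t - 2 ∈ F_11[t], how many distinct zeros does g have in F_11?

0

Evaluate at each of the 11 elements of F_11:
g(0) = 9; g(1) = 2; g(2) = 6; g(3) = 5; g(4) = 5; g(5) = 1; g(6) = 10; g(7) = 5; g(8) = 3; g(9) = 10; g(10) = 10.
No element is a root.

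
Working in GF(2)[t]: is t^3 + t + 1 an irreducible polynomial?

Write h(t) = t^3 + t + 1.
Check for roots in GF(2): h(0) = 1; h(1) = 1.
No roots. A degree-3 polynomial over a field with no linear factor is irreducible.

Yes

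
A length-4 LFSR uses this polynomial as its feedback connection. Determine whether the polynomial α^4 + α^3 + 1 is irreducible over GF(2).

Yes

Write h(α) = α^4 + α^3 + 1.
Check for roots in GF(2): h(0) = 1; h(1) = 1.
No roots, so no linear factors.
Monic irreducibles of degree 2 over GF(2): α^2 + α + 1.
None of them divide h (all give nonzero remainder).
No irreducible factor of degree ≤ 2 exists, so h is irreducible over GF(2).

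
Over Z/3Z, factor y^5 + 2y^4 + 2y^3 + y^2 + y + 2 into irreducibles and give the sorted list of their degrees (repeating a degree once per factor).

1, 2, 2

Write g(y) = y^5 + 2y^4 + 2y^3 + y^2 + y + 2.
Roots in Z/3Z: g(0) = 2; g(1) = 0 → root; g(2) = 1.
Linear factors from roots: (y + 2).
Complete factorization: g(y) = (y + 2)·(y^2 + 1)^2.
Factor degrees with multiplicity: 1 + 2 + 2 = 5.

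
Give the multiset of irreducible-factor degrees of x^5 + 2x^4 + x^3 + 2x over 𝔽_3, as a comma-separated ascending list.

Write f(x) = x^5 + 2x^4 + x^3 + 2x.
Roots in 𝔽_3: f(0) = 0 → root; f(1) = 0 → root; f(2) = 1.
Linear factors from roots: (x), (x + 2).
Complete factorization: f(x) = (x)·(x + 2)^2·(x^2 + x + 2).
Factor degrees with multiplicity: 1 + 1 + 1 + 2 = 5.

1, 1, 1, 2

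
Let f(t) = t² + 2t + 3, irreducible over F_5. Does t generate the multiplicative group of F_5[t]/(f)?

|GF(5^2)^×| = 5^2 − 1 = 24. Prime factorization: 24 = 2^3·3.
f is primitive ⇔ t has order 24 in GF(5)[t]/(f), i.e. t^(24/q) ≠ 1 for each prime q | 24.
t^(12) mod f = 4.
t^(8) mod f = 4t + 1.
None equal 1, so t has full order 24; f is primitive.

Yes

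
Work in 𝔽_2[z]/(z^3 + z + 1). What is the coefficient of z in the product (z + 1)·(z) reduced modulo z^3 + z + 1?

Multiply in 𝔽_2[z]: (z + 1)·(z) = z^2 + z.
Reduced: z^2 + z.

1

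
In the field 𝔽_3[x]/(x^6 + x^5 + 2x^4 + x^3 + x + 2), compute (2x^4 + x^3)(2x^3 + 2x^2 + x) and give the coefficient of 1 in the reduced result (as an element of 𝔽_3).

2

Multiply in 𝔽_3[x]: (2x^4 + x^3)·(2x^3 + 2x^2 + x) = x^7 + x^5 + x^4.
Reduce using x^6 ≡ 2x^5 + x^4 + 2x^3 + 2x + 1 (mod x^6 + x^5 + 2x^4 + x^3 + x + 2).
Reduced: 2x^4 + x^3 + 2x^2 + 2x + 2.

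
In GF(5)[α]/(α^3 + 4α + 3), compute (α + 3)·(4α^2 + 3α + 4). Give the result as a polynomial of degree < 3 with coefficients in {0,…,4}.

2α

Multiply in GF(5)[α]: (α + 3)·(4α^2 + 3α + 4) = 4α^3 + 3α + 2.
Reduce using α^3 ≡ α + 2 (mod α^3 + 4α + 3).
Reduced: 2α.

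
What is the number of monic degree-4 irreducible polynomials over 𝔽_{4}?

By the necklace-counting formula, N_4(4) = (1/4) Σ_{d|4} μ(4/d)·4^d.
Divisors of 4: 1, 2, 4; μ(4/d) for each: 0, -1, 1.
Σ = − 4^2 + 4^4 = 240.
N = 240/4 = 60.

60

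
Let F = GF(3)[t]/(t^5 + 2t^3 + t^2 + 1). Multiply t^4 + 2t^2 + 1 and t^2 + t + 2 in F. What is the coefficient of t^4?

2

Multiply in GF(3)[t]: (t^4 + 2t^2 + 1)·(t^2 + t + 2) = t^6 + t^5 + t^4 + 2t^3 + 2t^2 + t + 2.
Reduce using t^5 ≡ t^3 + 2t^2 + 2 (mod t^5 + 2t^3 + t^2 + 1).
Reduced: 2t^4 + 2t^3 + t^2 + 1.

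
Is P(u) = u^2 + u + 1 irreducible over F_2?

Check for roots in F_2: P(0) = 1; P(1) = 1.
No roots. A degree-2 polynomial over a field with no linear factor is irreducible.

Yes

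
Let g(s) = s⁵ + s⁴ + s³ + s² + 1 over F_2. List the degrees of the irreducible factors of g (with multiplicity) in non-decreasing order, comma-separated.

5

Roots in F_2: g(0) = 1; g(1) = 1.
Complete factorization: g(s) = (s⁵ + s⁴ + s³ + s² + 1).
Factor degrees with multiplicity: 5 = 5.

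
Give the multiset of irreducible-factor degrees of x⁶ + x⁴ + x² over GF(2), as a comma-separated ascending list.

Write g(x) = x⁶ + x⁴ + x².
Roots in GF(2): g(0) = 0 → root; g(1) = 1.
Linear factors from roots: (x).
Complete factorization: g(x) = (x)^2·(x² + x + 1)^2.
Factor degrees with multiplicity: 1 + 1 + 2 + 2 = 6.

1, 1, 2, 2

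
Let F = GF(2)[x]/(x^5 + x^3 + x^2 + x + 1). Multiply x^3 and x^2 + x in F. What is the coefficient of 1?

Multiply in GF(2)[x]: (x^3)·(x^2 + x) = x^5 + x^4.
Reduce using x^5 ≡ x^3 + x^2 + x + 1 (mod x^5 + x^3 + x^2 + x + 1).
Reduced: x^4 + x^3 + x^2 + x + 1.

1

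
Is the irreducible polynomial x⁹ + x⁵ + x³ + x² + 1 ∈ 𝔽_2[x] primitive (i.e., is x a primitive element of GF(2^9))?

Yes

Write f(x) = x⁹ + x⁵ + x³ + x² + 1.
|GF(2^9)^×| = 2^9 − 1 = 511. Prime factorization: 511 = 7·73.
f is primitive ⇔ x has order 511 in GF(2)[x]/(f), i.e. x^(511/q) ≠ 1 for each prime q | 511.
x^(73) mod f = x⁷ + x⁶ + x⁴ + x³ + x² + x + 1.
x^(7) mod f = x⁷.
None equal 1, so x has full order 511; f is primitive.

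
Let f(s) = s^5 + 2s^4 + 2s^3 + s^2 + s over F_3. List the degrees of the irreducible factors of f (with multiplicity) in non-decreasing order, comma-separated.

Roots in F_3: f(0) = 0 → root; f(1) = 1; f(2) = 2.
Linear factors from roots: (s).
Complete factorization: f(s) = (s)·(s^2 + s + 2)^2.
Factor degrees with multiplicity: 1 + 2 + 2 = 5.

1, 2, 2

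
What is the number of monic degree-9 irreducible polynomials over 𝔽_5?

217000

The number of monic irreducibles of degree 9 over GF(5) is (1/9)·Σ_{d∣9} μ(9/d) 5^d.
Divisors of 9: 1, 3, 9; μ(9/d) for each: 0, -1, 1.
Σ = − 5^3 + 5^9 = 1953000.
N = 1953000/9 = 217000.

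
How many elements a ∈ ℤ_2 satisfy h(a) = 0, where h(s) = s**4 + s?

Evaluate at each of the 2 elements of ℤ_2:
h(0) = 0 → root; h(1) = 0 → root.
Roots: {0, 1}.

2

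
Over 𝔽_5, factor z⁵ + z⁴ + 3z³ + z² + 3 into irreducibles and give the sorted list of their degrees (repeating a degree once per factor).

Write h(z) = z⁵ + z⁴ + 3z³ + z² + 3.
Roots in 𝔽_5: h(0) = 3; h(1) = 4; h(2) = 4; h(3) = 2; h(4) = 1.
Complete factorization: h(z) = (z⁵ + z⁴ + 3z³ + z² + 3).
Factor degrees with multiplicity: 5 = 5.

5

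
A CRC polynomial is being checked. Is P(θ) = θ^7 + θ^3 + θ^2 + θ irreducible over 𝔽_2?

No

Check for roots in 𝔽_2: P(0) = 0 → root; P(1) = 0 → root.
P(0) = 0, so (θ) divides P(θ); P is reducible.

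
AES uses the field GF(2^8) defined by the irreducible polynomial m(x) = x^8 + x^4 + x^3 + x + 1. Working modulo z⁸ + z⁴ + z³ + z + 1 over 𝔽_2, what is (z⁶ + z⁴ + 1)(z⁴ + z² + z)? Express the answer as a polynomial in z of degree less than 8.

Multiply in 𝔽_2[z]: (z⁶ + z⁴ + 1)·(z⁴ + z² + z) = z¹⁰ + z⁷ + z⁶ + z⁵ + z⁴ + z² + z.
Reduce using z⁸ ≡ z⁴ + z³ + z + 1 (mod z⁸ + z⁴ + z³ + z + 1).
Reduced: z⁷ + z⁴ + z³ + z.

z^7 + z^4 + z^3 + z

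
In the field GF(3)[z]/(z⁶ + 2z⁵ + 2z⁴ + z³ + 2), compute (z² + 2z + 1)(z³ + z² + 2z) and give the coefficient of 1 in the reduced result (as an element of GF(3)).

0

Multiply in GF(3)[z]: (z² + 2z + 1)·(z³ + z² + 2z) = z⁵ + 2z³ + 2z² + 2z.
Reduced: z⁵ + 2z³ + 2z² + 2z.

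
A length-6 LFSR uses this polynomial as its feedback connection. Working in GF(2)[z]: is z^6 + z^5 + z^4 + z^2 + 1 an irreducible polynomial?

Yes

Write f(z) = z^6 + z^5 + z^4 + z^2 + 1.
Check for roots in GF(2): f(0) = 1; f(1) = 1.
No roots, so no linear factors.
Monic irreducibles of degree 2 over GF(2): z^2 + z + 1.
None of them divide f (all give nonzero remainder).
Monic irreducibles of degree 3 over GF(2): z^3 + z + 1, z^3 + z^2 + 1.
None of them divide f (all give nonzero remainder).
No irreducible factor of degree ≤ 3 exists, so f is irreducible over GF(2).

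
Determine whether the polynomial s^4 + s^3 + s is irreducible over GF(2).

Write m(s) = s^4 + s^3 + s.
Check for roots in GF(2): m(0) = 0 → root; m(1) = 1.
m(0) = 0, so (s) divides m(s); m is reducible.

No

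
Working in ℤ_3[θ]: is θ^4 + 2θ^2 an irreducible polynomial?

Write g(θ) = θ^4 + 2θ^2.
Check for roots in ℤ_3: g(0) = 0 → root; g(1) = 0 → root; g(2) = 0 → root.
g(0) = 0, so (θ) divides g(θ); g is reducible.

No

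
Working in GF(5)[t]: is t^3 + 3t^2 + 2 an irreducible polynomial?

Yes

Write f(t) = t^3 + 3t^2 + 2.
Check for roots in GF(5): f(0) = 2; f(1) = 1; f(2) = 2; f(3) = 1; f(4) = 4.
No roots. A degree-3 polynomial over a field with no linear factor is irreducible.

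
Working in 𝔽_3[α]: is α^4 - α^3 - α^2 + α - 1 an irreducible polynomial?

Yes

Write g(α) = α^4 - α^3 - α^2 + α - 1.
Check for roots in 𝔽_3: g(0) = 2; g(1) = 2; g(2) = 2.
No roots, so no linear factors.
Monic irreducibles of degree 2 over GF(3): α^2 + 1, α^2 + α - 1, α^2 - α - 1.
None of them divide g (all give nonzero remainder).
No irreducible factor of degree ≤ 2 exists, so g is irreducible over GF(3).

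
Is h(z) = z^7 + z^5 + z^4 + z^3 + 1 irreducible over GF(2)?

Yes

Check for roots in GF(2): h(0) = 1; h(1) = 1.
No roots, so no linear factors.
Monic irreducibles of degree 2 over GF(2): z^2 + z + 1.
None of them divide h (all give nonzero remainder).
Monic irreducibles of degree 3 over GF(2): z^3 + z + 1, z^3 + z^2 + 1.
None of them divide h (all give nonzero remainder).
No irreducible factor of degree ≤ 3 exists, so h is irreducible over GF(2).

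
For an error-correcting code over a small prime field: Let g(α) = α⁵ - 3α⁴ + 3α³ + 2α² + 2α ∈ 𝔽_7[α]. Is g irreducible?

Check for roots in 𝔽_7: g(0) = 0 → root; g(1) = 5; g(2) = 6; g(3) = 0 → root; g(4) = 5; g(5) = 5; g(6) = 0 → root.
g(0) = 0, so (α) divides g(α); g is reducible.

No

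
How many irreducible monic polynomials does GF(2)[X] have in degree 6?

9

The number of monic irreducibles of degree 6 over GF(2) is (1/6)·Σ_{d∣6} μ(6/d) 2^d.
Divisors of 6: 1, 2, 3, 6; μ(6/d) for each: 1, -1, -1, 1.
Σ = 2^1 − 2^2 − 2^3 + 2^6 = 54.
N = 54/6 = 9.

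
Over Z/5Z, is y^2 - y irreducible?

Write m(y) = y^2 - y.
Check for roots in Z/5Z: m(0) = 0 → root; m(1) = 0 → root; m(2) = 2; m(3) = 1; m(4) = 2.
m(0) = 0, so (y) divides m(y); m is reducible.

No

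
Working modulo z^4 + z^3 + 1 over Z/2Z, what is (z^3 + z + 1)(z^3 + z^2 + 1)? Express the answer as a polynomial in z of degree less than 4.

z

Multiply in Z/2Z[z]: (z^3 + z + 1)·(z^3 + z^2 + 1) = z^6 + z^5 + z^4 + z^3 + z^2 + z + 1.
Reduce using z^4 ≡ z^3 + 1 (mod z^4 + z^3 + 1).
Reduced: z.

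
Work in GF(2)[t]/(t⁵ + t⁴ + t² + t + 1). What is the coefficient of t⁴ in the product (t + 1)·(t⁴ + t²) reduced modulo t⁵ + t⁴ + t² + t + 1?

0

Multiply in GF(2)[t]: (t + 1)·(t⁴ + t²) = t⁵ + t⁴ + t³ + t².
Reduce using t⁵ ≡ t⁴ + t² + t + 1 (mod t⁵ + t⁴ + t² + t + 1).
Reduced: t³ + t + 1.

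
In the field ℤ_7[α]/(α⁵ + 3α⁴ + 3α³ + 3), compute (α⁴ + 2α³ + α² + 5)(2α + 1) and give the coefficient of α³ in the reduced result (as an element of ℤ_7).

Multiply in ℤ_7[α]: (α⁴ + 2α³ + α² + 5)·(2α + 1) = 2α⁵ + 5α⁴ + 4α³ + α² + 3α + 5.
Reduce using α⁵ ≡ 4α⁴ + 4α³ + 4 (mod α⁵ + 3α⁴ + 3α³ + 3).
Reduced: 6α⁴ + 5α³ + α² + 3α + 6.

5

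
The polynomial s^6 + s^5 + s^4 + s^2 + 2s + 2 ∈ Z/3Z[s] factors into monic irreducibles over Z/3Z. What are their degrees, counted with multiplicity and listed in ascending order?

6

Write h(s) = s^6 + s^5 + s^4 + s^2 + 2s + 2.
Roots in Z/3Z: h(0) = 2; h(1) = 2; h(2) = 2.
Complete factorization: h(s) = (s^6 + s^5 + s^4 + s^2 + 2s + 2).
Factor degrees with multiplicity: 6 = 6.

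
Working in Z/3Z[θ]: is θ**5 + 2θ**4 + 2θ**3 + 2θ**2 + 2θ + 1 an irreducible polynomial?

No

Write P(θ) = θ**5 + 2θ**4 + 2θ**3 + 2θ**2 + 2θ + 1.
Check for roots in Z/3Z: P(0) = 1; P(1) = 1; P(2) = 0 → root.
P(2) = 0, so (θ − 2) divides P(θ); P is reducible.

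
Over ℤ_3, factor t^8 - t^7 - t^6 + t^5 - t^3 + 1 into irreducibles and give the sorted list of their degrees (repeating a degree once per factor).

1, 1, 2, 2, 2

Write h(t) = t^8 - t^7 - t^6 + t^5 - t^3 + 1.
Roots in ℤ_3: h(0) = 1; h(1) = 0 → root; h(2) = 2.
Linear factors from roots: (t - 1).
Complete factorization: h(t) = (t - 1)^2·(t^2 + 1)·(t^2 - t - 1)^2.
Factor degrees with multiplicity: 1 + 1 + 2 + 2 + 2 = 8.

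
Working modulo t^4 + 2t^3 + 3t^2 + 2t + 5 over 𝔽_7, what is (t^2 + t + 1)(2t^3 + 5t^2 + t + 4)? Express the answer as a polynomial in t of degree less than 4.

Multiply in 𝔽_7[t]: (t^2 + t + 1)·(2t^3 + 5t^2 + t + 4) = 2t^5 + t^3 + 3t^2 + 5t + 4.
Reduce using t^4 ≡ 5t^3 + 4t^2 + 5t + 2 (mod t^4 + 2t^3 + 3t^2 + 2t + 5).
Reduced: 3t^3 + 4t^2 + 3t + 3.

3t^3 + 4t^2 + 3t + 3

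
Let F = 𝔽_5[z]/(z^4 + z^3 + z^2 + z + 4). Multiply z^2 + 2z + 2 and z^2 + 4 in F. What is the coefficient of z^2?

0

Multiply in 𝔽_5[z]: (z^2 + 2z + 2)·(z^2 + 4) = z^4 + 2z^3 + z^2 + 3z + 3.
Reduce using z^4 ≡ 4z^3 + 4z^2 + 4z + 1 (mod z^4 + z^3 + z^2 + z + 4).
Reduced: z^3 + 2z + 4.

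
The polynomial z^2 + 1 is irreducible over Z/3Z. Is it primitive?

Write f(z) = z^2 + 1.
|GF(3^2)^×| = 3^2 − 1 = 8. Prime factorization: 8 = 2^3.
f is primitive ⇔ z has order 8 in GF(3)[z]/(f), i.e. z^(8/q) ≠ 1 for each prime q | 8.
z^(4) mod f = 1
Since z^(4) = 1, the order of z divides 4 < 8; not primitive.

No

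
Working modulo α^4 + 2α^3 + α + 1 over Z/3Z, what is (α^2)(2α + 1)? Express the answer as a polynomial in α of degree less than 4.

Multiply in Z/3Z[α]: (α^2)·(2α + 1) = 2α^3 + α^2.
Reduced: 2α^3 + α^2.

2α^3 + α^2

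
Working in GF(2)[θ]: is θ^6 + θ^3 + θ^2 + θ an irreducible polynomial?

No

Write h(θ) = θ^6 + θ^3 + θ^2 + θ.
Check for roots in GF(2): h(0) = 0 → root; h(1) = 0 → root.
h(0) = 0, so (θ) divides h(θ); h is reducible.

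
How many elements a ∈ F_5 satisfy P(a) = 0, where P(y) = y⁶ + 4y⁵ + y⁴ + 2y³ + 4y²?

Evaluate at each of the 5 elements of F_5:
P(0) = 0 → root; P(1) = 2; P(2) = 0 → root; P(3) = 2; P(4) = 0 → root.
Roots: {0, 2, 4}.

3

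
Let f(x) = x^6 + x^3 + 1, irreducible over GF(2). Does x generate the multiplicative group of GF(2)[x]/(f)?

No

|GF(2^6)^×| = 2^6 − 1 = 63. Prime factorization: 63 = 3^2·7.
f is primitive ⇔ x has order 63 in GF(2)[x]/(f), i.e. x^(63/q) ≠ 1 for each prime q | 63.
x^(21) mod f = x^3.
x^(9) mod f = 1
Since x^(9) = 1, the order of x divides 9 < 63; not primitive.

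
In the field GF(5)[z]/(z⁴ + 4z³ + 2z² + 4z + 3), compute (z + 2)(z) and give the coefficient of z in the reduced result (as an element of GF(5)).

2

Multiply in GF(5)[z]: (z + 2)·(z) = z² + 2z.
Reduced: z² + 2z.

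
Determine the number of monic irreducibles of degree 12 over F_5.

The number of monic irreducibles of degree 12 over GF(5) is (1/12)·Σ_{d∣12} μ(12/d) 5^d.
Divisors of 12: 1, 2, 3, 4, 6, 12; μ(12/d) for each: 0, 1, 0, -1, -1, 1.
Σ = 5^2 − 5^4 − 5^6 + 5^12 = 244124400.
N = 244124400/12 = 20343700.

20343700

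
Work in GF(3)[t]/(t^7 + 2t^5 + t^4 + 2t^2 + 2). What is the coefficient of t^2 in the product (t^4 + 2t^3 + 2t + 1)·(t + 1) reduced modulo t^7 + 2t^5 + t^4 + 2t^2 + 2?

Multiply in GF(3)[t]: (t^4 + 2t^3 + 2t + 1)·(t + 1) = t^5 + 2t^3 + 2t^2 + 1.
Reduced: t^5 + 2t^3 + 2t^2 + 1.

2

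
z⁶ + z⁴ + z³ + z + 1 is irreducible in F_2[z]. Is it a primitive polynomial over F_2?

Write f(z) = z⁶ + z⁴ + z³ + z + 1.
|GF(2^6)^×| = 2^6 − 1 = 63. Prime factorization: 63 = 3^2·7.
f is primitive ⇔ z has order 63 in GF(2)[z]/(f), i.e. z^(63/q) ≠ 1 for each prime q | 63.
z^(21) mod f = z³ + z² + z.
z^(9) mod f = z⁵ + z⁴ + z² + 1.
None equal 1, so z has full order 63; f is primitive.

Yes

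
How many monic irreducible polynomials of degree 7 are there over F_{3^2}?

683280

x^(9^7) − x is the product of all monic irreducibles of degree dividing 7; Möbius inversion gives N = (1/7) Σ μ(7/d)·9^d.
Divisors of 7: 1, 7; μ(7/d) for each: -1, 1.
Σ = − 9^1 + 9^7 = 4782960.
N = 4782960/7 = 683280.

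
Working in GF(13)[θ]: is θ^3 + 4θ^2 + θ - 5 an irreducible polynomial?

Write m(θ) = θ^3 + 4θ^2 + θ - 5.
Check each element of GF(13) for a root: m(0)=8, m(1)=1, m(2)=8, m(3)=9, m(4)=10, m(5)=4, m(6)=10, m(7)=8, m(8)=4, m(9)=4, m(10)=1, m(11)=1, m(12)=10.
No roots. A degree-3 polynomial over a field with no linear factor is irreducible.

Yes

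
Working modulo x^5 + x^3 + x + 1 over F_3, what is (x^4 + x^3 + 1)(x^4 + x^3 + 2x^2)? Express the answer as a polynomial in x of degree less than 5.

Multiply in F_3[x]: (x^4 + x^3 + 1)·(x^4 + x^3 + 2x^2) = x^8 + 2x^7 + 2x^5 + x^4 + x^3 + 2x^2.
Reduce using x^5 ≡ 2x^3 + 2x + 2 (mod x^5 + x^3 + x + 1).
Reduced: x^4 + x^3 + x^2 + x.

x^4 + x^3 + x^2 + x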